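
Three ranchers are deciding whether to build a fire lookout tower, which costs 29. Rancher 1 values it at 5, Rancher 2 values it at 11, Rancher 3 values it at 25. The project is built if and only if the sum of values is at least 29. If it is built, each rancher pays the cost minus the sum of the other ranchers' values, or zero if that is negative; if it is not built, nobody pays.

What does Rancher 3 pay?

13

Total value 41 ≥ cost 29, so the project is built.
The other ranchers' values sum to 16.
Cost minus that sum is 29 - 16 = 13.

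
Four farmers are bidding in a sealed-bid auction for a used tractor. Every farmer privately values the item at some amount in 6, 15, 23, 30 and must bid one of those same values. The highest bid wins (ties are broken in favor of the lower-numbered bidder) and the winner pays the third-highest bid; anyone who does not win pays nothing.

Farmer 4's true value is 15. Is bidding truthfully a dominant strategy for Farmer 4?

Consider the case where Farmer 1 bids 6, Farmer 2 bids 6 and Farmer 3 bids 15.
Truthful bid 15: loses, pays 0, utility 0.
Bid 23 instead: wins, pays 6, utility 15 - 6 = 9.
Since 9 > 0, bidding 23 is strictly better here, so truthful bidding is not dominant.

No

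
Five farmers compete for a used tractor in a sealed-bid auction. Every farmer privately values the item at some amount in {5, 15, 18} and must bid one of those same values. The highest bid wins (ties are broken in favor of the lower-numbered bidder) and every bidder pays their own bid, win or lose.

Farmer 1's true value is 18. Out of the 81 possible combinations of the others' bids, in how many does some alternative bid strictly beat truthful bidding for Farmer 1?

Others bid (5, 5, 5, 5): truth gives 0; bid 5 gives 13 > 0. Violating.
Others bid (5, 5, 5, 15): truth gives 0; bid 15 gives 3 > 0. Violating.
Others bid (5, 5, 15, 5): truth gives 0; bid 15 gives 3 > 0. Violating.
Others bid (5, 5, 15, 15): truth gives 0; bid 15 gives 3 > 0. Violating.
Others bid (5, 5, 5, 18): truth gives 0; no alternative beats it.
Others bid (5, 5, 15, 18): truth gives 0; no alternative beats it.
(Checking all 81 profiles: 16 have a profitable deviation, 65 do not.)

16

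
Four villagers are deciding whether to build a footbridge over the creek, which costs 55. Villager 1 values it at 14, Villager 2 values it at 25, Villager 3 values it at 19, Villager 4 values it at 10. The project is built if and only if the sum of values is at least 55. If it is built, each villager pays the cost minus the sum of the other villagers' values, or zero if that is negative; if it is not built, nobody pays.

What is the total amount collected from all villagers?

Total value 68 ≥ cost 55, so it is built.
Villager 1: others sum to 54; max(0, 55 - 54) = 1.
Villager 2: others sum to 43; max(0, 55 - 43) = 12.
Villager 3: others sum to 49; max(0, 55 - 49) = 6.
Villager 4: others sum to 58; max(0, 55 - 58) = 0.
Total collected = 1 + 12 + 6 + 0 = 19.

19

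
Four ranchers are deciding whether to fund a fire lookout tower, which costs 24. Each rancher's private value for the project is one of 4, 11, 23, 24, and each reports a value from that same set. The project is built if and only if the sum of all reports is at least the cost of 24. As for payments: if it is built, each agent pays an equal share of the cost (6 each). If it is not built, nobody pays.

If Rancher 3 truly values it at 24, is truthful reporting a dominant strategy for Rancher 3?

Check each profile of the others' reports and compare truth against every alternative report.
Others report (4, 4, 4): truth gives 18, best alternative gives 18.
Others report (4, 4, 11): truth gives 18, best alternative gives 18.
Others report (4, 4, 23): truth gives 18, best alternative gives 18.
Others report (4, 4, 24): truth gives 18, best alternative gives 18.
Others report (4, 11, 4): truth gives 18, best alternative gives 18.
Others report (4, 11, 11): truth gives 18, best alternative gives 18.
(Remaining 58 profiles checked similarly; truth is weakly best in each.)
In every case the truthful report is at least as good as any alternative, so it is a dominant strategy.

Yes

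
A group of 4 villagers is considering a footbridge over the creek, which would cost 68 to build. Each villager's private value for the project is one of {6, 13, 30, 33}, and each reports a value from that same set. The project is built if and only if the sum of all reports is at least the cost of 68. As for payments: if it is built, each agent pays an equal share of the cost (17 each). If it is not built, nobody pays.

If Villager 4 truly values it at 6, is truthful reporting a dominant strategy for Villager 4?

Yes

Check each profile of the others' reports and compare truth against every alternative report.
Others report (13, 13, 30): truth gives 0, best alternative gives -11.
Others report (13, 13, 33): truth gives 0, best alternative gives -11.
Others report (13, 30, 13): truth gives 0, best alternative gives -11.
Others report (13, 33, 13): truth gives 0, best alternative gives -11.
Others report (30, 13, 13): truth gives 0, best alternative gives -11.
Others report (33, 13, 13): truth gives 0, best alternative gives -11.
(Remaining 58 profiles checked similarly; truth is weakly best in each.)
In every case the truthful report is at least as good as any alternative, so it is a dominant strategy.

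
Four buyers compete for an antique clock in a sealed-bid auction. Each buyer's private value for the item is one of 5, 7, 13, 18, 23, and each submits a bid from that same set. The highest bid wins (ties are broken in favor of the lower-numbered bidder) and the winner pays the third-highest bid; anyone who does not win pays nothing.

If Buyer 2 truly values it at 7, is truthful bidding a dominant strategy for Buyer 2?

No

Consider the case where Buyer 1 bids 5, Buyer 3 bids 5 and Buyer 4 bids 13.
Truthful bid 7: loses, pays 0, utility 0.
Bid 13 instead: wins, pays 5, utility 7 - 5 = 2.
Since 2 > 0, bidding 13 is strictly better here, so truthful bidding is not dominant.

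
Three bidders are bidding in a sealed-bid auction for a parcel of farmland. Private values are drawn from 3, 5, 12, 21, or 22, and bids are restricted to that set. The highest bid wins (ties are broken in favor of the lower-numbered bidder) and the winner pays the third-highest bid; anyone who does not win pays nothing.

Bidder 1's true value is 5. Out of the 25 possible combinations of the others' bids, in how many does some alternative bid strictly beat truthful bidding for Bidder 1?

6

Others bid (3, 12): truth gives 0; bid 12 gives 2 > 0. Violating.
Others bid (3, 21): truth gives 0; bid 21 gives 2 > 0. Violating.
Others bid (3, 22): truth gives 0; bid 22 gives 2 > 0. Violating.
Others bid (12, 3): truth gives 0; bid 12 gives 2 > 0. Violating.
Others bid (3, 3): truth gives 2; no alternative beats it.
Others bid (3, 5): truth gives 2; no alternative beats it.
(Checking all 25 profiles: 6 have a profitable deviation, 19 do not.)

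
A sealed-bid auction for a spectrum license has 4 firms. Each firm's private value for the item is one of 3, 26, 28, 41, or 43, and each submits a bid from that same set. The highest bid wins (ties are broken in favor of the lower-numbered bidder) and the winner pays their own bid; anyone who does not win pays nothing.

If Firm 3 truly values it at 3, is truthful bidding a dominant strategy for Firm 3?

Yes

Check each profile of the others' bids and compare truth against every alternative bid.
Others bid (3, 3, 3): truth gives 0, best alternative gives -23.
Others bid (3, 3, 26): truth gives 0, best alternative gives -23.
Others bid (3, 3, 28): truth gives 0, best alternative gives 0.
Others bid (3, 3, 41): truth gives 0, best alternative gives 0.
Others bid (3, 3, 43): truth gives 0, best alternative gives 0.
Others bid (3, 26, 3): truth gives 0, best alternative gives 0.
(Remaining 119 profiles checked similarly; truth is weakly best in each.)
In every case the truthful bid is at least as good as any alternative, so it is a dominant strategy.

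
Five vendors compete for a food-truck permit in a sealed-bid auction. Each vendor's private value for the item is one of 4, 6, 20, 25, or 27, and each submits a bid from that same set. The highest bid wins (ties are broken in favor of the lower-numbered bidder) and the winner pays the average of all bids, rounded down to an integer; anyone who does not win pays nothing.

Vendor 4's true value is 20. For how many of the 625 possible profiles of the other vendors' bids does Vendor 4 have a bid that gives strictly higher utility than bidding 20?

221

Others bid (4, 4, 4, 4): truth gives 13; bid 6 gives 16 > 13. Violating.
Others bid (4, 4, 4, 6): truth gives 13; bid 6 gives 16 > 13. Violating.
Others bid (4, 4, 4, 25): truth gives 0; bid 25 gives 8 > 0. Violating.
Others bid (4, 4, 4, 27): truth gives 0; bid 27 gives 7 > 0. Violating.
Others bid (4, 4, 4, 20): truth gives 10; no alternative beats it.
Others bid (4, 4, 6, 4): truth gives 13; no alternative beats it.
(Checking all 625 profiles: 221 have a profitable deviation, 404 do not.)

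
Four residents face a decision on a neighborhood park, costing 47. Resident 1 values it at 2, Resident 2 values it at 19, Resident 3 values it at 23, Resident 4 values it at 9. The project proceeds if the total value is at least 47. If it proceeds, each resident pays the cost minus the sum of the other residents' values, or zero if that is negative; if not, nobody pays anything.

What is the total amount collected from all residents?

Total value 53 ≥ cost 47, so it is built.
Resident 1: others sum to 51; max(0, 47 - 51) = 0.
Resident 2: others sum to 34; max(0, 47 - 34) = 13.
Resident 3: others sum to 30; max(0, 47 - 30) = 17.
Resident 4: others sum to 44; max(0, 47 - 44) = 3.
Total collected = 0 + 13 + 17 + 3 = 33.

33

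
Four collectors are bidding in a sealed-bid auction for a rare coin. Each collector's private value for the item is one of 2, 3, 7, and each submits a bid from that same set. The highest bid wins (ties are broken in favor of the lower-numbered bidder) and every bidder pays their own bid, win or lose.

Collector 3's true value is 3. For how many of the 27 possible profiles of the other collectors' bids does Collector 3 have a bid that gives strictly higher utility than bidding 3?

Others bid (2, 2, 7): truth gives -3; bid 2 gives -2 > -3. Violating.
Others bid (2, 3, 2): truth gives -3; bid 2 gives -2 > -3. Violating.
Others bid (2, 3, 3): truth gives -3; bid 2 gives -2 > -3. Violating.
Others bid (2, 3, 7): truth gives -3; bid 2 gives -2 > -3. Violating.
Others bid (2, 2, 2): truth gives 0; no alternative beats it.
Others bid (2, 2, 3): truth gives 0; no alternative beats it.
(Checking all 27 profiles: 25 have a profitable deviation, 2 do not.)

25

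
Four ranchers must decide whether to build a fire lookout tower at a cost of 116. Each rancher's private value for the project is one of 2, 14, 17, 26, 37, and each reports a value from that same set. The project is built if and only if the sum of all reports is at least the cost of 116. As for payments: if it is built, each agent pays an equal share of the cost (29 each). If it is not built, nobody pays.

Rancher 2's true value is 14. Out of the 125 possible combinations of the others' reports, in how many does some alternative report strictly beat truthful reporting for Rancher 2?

Others report (37, 37, 37): truth gives -15; report 2 gives 0 > -15. Violating.
Others report (2, 2, 2): truth gives 0; no alternative beats it.
Others report (2, 2, 14): truth gives 0; no alternative beats it.
(Checking all 125 profiles: 1 has a profitable deviation, 124 do not.)

1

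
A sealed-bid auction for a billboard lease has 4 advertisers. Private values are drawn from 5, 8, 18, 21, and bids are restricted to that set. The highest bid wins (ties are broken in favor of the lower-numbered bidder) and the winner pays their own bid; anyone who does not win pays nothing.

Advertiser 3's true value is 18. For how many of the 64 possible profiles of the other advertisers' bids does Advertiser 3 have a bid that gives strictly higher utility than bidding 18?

2

Others bid (5, 5, 5): truth gives 0; bid 8 gives 10 > 0. Violating.
Others bid (5, 5, 8): truth gives 0; bid 8 gives 10 > 0. Violating.
Others bid (5, 5, 18): truth gives 0; no alternative beats it.
Others bid (5, 5, 21): truth gives 0; no alternative beats it.
(Checking all 64 profiles: 2 have a profitable deviation, 62 do not.)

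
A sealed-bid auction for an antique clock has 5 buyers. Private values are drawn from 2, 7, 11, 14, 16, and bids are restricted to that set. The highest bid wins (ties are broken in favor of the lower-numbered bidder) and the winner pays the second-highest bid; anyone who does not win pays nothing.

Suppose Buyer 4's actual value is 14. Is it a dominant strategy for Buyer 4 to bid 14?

Yes

Check each profile of the others' bids and compare truth against every alternative bid.
Others bid (2, 2, 2, 2): truth gives 12, best alternative gives 12.
Others bid (2, 2, 2, 7): truth gives 7, best alternative gives 7.
Others bid (2, 2, 7, 2): truth gives 7, best alternative gives 7.
Others bid (2, 2, 7, 7): truth gives 7, best alternative gives 7.
Others bid (2, 7, 2, 2): truth gives 7, best alternative gives 7.
Others bid (2, 7, 2, 7): truth gives 7, best alternative gives 7.
(Remaining 619 profiles checked similarly; truth is weakly best in each.)
In every case the truthful bid is at least as good as any alternative, so it is a dominant strategy.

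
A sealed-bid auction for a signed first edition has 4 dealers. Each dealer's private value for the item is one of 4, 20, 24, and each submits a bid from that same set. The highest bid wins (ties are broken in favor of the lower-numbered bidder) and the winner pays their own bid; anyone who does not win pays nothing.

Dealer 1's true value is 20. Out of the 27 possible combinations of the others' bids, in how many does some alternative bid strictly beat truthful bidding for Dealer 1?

1

Others bid (4, 4, 4): truth gives 0; bid 4 gives 16 > 0. Violating.
Others bid (4, 4, 20): truth gives 0; no alternative beats it.
Others bid (4, 4, 24): truth gives 0; no alternative beats it.
(Checking all 27 profiles: 1 has a profitable deviation, 26 do not.)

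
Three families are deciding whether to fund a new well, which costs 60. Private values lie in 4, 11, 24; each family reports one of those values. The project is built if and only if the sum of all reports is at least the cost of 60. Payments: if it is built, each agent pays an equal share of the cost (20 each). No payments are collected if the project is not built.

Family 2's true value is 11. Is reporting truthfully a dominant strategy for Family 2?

Check each profile of the others' reports and compare truth against every alternative report.
Others report (4, 4): truth gives 0, best alternative gives 0.
Others report (4, 11): truth gives 0, best alternative gives 0.
Others report (4, 24): truth gives 0, best alternative gives 0.
Others report (11, 4): truth gives 0, best alternative gives 0.
Others report (11, 11): truth gives 0, best alternative gives 0.
Others report (11, 24): truth gives 0, best alternative gives 0.
(Remaining 3 profiles checked similarly; truth is weakly best in each.)
In every case the truthful report is at least as good as any alternative, so it is a dominant strategy.

Yes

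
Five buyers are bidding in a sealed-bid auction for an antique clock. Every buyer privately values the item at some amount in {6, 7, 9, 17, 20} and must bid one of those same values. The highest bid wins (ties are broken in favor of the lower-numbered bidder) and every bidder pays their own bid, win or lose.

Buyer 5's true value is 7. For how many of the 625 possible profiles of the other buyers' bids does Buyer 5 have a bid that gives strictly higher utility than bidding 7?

Others bid (6, 6, 6, 7): truth gives -7; bid 9 gives -2 > -7. Violating.
Others bid (6, 6, 6, 9): truth gives -7; bid 6 gives -6 > -7. Violating.
Others bid (6, 6, 6, 17): truth gives -7; bid 6 gives -6 > -7. Violating.
Others bid (6, 6, 6, 20): truth gives -7; bid 6 gives -6 > -7. Violating.
Others bid (6, 6, 6, 6): truth gives 0; no alternative beats it.
(Checking all 625 profiles: 624 have a profitable deviation, 1 does not.)

624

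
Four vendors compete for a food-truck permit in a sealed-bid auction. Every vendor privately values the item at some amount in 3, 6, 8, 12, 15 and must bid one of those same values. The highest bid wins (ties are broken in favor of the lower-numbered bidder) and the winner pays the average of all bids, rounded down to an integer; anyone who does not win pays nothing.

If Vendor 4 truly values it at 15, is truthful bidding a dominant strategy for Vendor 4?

Consider the case where Vendor 1 bids 3, Vendor 2 bids 3 and Vendor 3 bids 3.
Truthful bid 15: wins, pays 6, utility 15 - 6 = 9.
Bid 6 instead: wins, pays 3, utility 15 - 3 = 12.
Since 12 > 9, bidding 6 is strictly better here, so truthful bidding is not dominant.

No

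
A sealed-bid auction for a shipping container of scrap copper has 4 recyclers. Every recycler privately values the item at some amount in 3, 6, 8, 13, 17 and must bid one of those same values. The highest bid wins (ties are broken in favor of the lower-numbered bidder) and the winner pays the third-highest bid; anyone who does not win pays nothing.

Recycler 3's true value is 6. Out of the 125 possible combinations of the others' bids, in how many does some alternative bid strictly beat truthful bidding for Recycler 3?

Others bid (3, 3, 8): truth gives 0; bid 8 gives 3 > 0. Violating.
Others bid (3, 3, 13): truth gives 0; bid 13 gives 3 > 0. Violating.
Others bid (3, 3, 17): truth gives 0; bid 17 gives 3 > 0. Violating.
Others bid (3, 6, 3): truth gives 0; bid 8 gives 3 > 0. Violating.
Others bid (3, 3, 3): truth gives 3; no alternative beats it.
Others bid (3, 3, 6): truth gives 3; no alternative beats it.
(Checking all 125 profiles: 9 have a profitable deviation, 116 do not.)

9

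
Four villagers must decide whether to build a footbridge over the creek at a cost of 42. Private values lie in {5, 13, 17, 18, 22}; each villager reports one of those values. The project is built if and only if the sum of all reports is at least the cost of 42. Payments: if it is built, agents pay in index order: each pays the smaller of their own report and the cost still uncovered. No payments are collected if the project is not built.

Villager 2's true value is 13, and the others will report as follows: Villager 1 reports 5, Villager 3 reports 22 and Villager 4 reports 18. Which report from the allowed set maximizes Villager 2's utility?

5

Report 5: project built, pays 5, utility 13 - 5 = 8.
Report 13: project built, pays 13, utility 13 - 13 = 0.
Report 17: project built, pays 17, utility 13 - 17 = -4.
Report 18: project built, pays 18, utility 13 - 18 = -5.
Report 22: project built, pays 22, utility 13 - 22 = -9.
The best choice is 5 with utility 8.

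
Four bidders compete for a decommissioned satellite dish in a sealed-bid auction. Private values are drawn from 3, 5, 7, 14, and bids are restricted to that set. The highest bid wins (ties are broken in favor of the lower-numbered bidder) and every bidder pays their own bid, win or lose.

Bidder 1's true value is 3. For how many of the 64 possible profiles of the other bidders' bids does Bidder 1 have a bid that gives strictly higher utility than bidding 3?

Others bid (3, 3, 5): truth gives -3; bid 5 gives -2 > -3. Violating.
Others bid (3, 5, 3): truth gives -3; bid 5 gives -2 > -3. Violating.
Others bid (3, 5, 5): truth gives -3; bid 5 gives -2 > -3. Violating.
Others bid (5, 3, 3): truth gives -3; bid 5 gives -2 > -3. Violating.
Others bid (3, 3, 3): truth gives 0; no alternative beats it.
Others bid (3, 3, 7): truth gives -3; no alternative beats it.
(Checking all 64 profiles: 7 have a profitable deviation, 57 do not.)

7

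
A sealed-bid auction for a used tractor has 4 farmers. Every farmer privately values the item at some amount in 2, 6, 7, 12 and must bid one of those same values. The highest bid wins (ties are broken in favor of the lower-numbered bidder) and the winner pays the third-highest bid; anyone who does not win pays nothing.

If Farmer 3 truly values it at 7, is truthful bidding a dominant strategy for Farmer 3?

Consider the case where Farmer 1 bids 2, Farmer 2 bids 2 and Farmer 4 bids 12.
Truthful bid 7: loses, pays 0, utility 0.
Bid 12 instead: wins, pays 2, utility 7 - 2 = 5.
Since 5 > 0, bidding 12 is strictly better here, so truthful bidding is not dominant.

No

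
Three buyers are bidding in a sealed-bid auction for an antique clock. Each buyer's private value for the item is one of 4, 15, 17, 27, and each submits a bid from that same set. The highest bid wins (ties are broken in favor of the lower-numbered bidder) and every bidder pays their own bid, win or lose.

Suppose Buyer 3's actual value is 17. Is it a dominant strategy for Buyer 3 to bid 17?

No

Consider the case where Buyer 1 bids 4 and Buyer 2 bids 4.
Truthful bid 17: wins, pays 17, utility 17 - 17 = 0.
Bid 15 instead: wins, pays 15, utility 17 - 15 = 2.
Since 2 > 0, bidding 15 is strictly better here, so truthful bidding is not dominant.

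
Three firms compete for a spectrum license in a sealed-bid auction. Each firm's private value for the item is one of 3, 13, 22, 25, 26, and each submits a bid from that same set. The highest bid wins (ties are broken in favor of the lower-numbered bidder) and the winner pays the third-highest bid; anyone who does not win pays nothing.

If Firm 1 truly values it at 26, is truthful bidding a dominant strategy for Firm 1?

Check each profile of the others' bids and compare truth against every alternative bid.
Others bid (3, 26): truth gives 23, best alternative gives 0.
Others bid (26, 3): truth gives 23, best alternative gives 0.
Others bid (13, 26): truth gives 13, best alternative gives 0.
Others bid (26, 13): truth gives 13, best alternative gives 0.
Others bid (22, 26): truth gives 4, best alternative gives 0.
Others bid (26, 22): truth gives 4, best alternative gives 0.
(Remaining 19 profiles checked similarly; truth is weakly best in each.)
In every case the truthful bid is at least as good as any alternative, so it is a dominant strategy.

Yes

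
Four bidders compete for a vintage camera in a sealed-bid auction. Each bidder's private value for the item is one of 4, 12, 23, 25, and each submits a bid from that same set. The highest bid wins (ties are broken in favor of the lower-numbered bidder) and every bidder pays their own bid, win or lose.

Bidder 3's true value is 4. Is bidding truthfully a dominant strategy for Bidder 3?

Check each profile of the others' bids and compare truth against every alternative bid.
Others bid (4, 4, 23): truth gives -4, best alternative gives -12.
Others bid (4, 4, 25): truth gives -4, best alternative gives -12.
Others bid (4, 12, 4): truth gives -4, best alternative gives -12.
Others bid (4, 12, 12): truth gives -4, best alternative gives -12.
Others bid (4, 12, 23): truth gives -4, best alternative gives -12.
Others bid (4, 12, 25): truth gives -4, best alternative gives -12.
(Remaining 58 profiles checked similarly; truth is weakly best in each.)
In every case the truthful bid is at least as good as any alternative, so it is a dominant strategy.

Yes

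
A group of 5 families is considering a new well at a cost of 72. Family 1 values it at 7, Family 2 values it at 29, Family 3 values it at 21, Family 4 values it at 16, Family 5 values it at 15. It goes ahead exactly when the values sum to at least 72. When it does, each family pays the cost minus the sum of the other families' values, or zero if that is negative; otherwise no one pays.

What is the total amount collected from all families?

18

Total value 88 ≥ cost 72, so it is built.
Family 1: others sum to 81; max(0, 72 - 81) = 0.
Family 2: others sum to 59; max(0, 72 - 59) = 13.
Family 3: others sum to 67; max(0, 72 - 67) = 5.
Family 4: others sum to 72; max(0, 72 - 72) = 0.
Family 5: others sum to 73; max(0, 72 - 73) = 0.
Total collected = 0 + 13 + 5 + 0 + 0 = 18.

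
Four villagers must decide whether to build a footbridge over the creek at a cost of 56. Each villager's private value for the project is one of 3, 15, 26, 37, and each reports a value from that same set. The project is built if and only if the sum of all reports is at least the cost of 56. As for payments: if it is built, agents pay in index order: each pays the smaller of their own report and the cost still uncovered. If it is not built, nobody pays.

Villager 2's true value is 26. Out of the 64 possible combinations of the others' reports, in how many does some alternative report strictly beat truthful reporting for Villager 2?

54

Others report (3, 3, 37): truth gives 0; report 15 gives 11 > 0. Violating.
Others report (3, 15, 26): truth gives 0; report 15 gives 11 > 0. Violating.
Others report (3, 15, 37): truth gives 0; report 3 gives 23 > 0. Violating.
Others report (3, 26, 15): truth gives 0; report 15 gives 11 > 0. Violating.
Others report (3, 3, 3): truth gives 0; no alternative beats it.
Others report (3, 3, 15): truth gives 0; no alternative beats it.
(Checking all 64 profiles: 54 have a profitable deviation, 10 do not.)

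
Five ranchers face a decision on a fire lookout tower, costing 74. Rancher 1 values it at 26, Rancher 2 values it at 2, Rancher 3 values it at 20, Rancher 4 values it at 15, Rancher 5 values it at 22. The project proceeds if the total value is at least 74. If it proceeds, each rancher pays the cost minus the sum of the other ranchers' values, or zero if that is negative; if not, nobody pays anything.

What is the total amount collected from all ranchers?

Total value 85 ≥ cost 74, so it is built.
Rancher 1: others sum to 59; max(0, 74 - 59) = 15.
Rancher 2: others sum to 83; max(0, 74 - 83) = 0.
Rancher 3: others sum to 65; max(0, 74 - 65) = 9.
Rancher 4: others sum to 70; max(0, 74 - 70) = 4.
Rancher 5: others sum to 63; max(0, 74 - 63) = 11.
Total collected = 15 + 0 + 9 + 4 + 11 = 39.

39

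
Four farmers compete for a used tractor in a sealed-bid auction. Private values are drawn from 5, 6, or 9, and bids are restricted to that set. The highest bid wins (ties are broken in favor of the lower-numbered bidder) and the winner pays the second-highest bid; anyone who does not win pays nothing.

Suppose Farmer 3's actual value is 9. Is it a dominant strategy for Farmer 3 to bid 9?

Check each profile of the others' bids and compare truth against every alternative bid.
Others bid (5, 6, 5): truth gives 3, best alternative gives 0.
Others bid (5, 6, 6): truth gives 3, best alternative gives 0.
Others bid (6, 5, 5): truth gives 3, best alternative gives 0.
Others bid (6, 5, 6): truth gives 3, best alternative gives 0.
Others bid (6, 6, 5): truth gives 3, best alternative gives 0.
Others bid (6, 6, 6): truth gives 3, best alternative gives 0.
(Remaining 21 profiles checked similarly; truth is weakly best in each.)
In every case the truthful bid is at least as good as any alternative, so it is a dominant strategy.

Yes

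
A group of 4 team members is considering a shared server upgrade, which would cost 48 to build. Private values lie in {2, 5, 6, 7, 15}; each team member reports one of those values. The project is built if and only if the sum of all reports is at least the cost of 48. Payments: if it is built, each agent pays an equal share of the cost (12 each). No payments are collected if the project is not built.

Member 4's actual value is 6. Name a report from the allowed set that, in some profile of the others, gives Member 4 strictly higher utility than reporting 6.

Suppose Member 1 reports 15, Member 2 reports 15 and Member 3 reports 15.
Report 6: project built, pays 12, utility 6 - 12 = -6.
Report 2: project not built, utility 0.
So reporting 2 beats truth here (0 > -6).

2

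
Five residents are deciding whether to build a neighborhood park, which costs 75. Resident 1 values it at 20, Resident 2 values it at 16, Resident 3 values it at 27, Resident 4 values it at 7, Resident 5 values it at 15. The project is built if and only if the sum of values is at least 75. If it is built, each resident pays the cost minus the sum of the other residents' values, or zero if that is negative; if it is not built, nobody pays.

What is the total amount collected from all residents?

38

Total value 85 ≥ cost 75, so it is built.
Resident 1: others sum to 65; max(0, 75 - 65) = 10.
Resident 2: others sum to 69; max(0, 75 - 69) = 6.
Resident 3: others sum to 58; max(0, 75 - 58) = 17.
Resident 4: others sum to 78; max(0, 75 - 78) = 0.
Resident 5: others sum to 70; max(0, 75 - 70) = 5.
Total collected = 10 + 6 + 17 + 0 + 5 = 38.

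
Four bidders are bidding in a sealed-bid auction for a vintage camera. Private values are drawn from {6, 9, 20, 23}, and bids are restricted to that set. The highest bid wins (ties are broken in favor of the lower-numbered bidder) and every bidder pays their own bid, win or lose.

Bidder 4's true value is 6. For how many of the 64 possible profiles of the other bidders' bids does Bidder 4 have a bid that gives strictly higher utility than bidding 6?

Others bid (6, 6, 6): truth gives -6; bid 9 gives -3 > -6. Violating.
Others bid (6, 6, 9): truth gives -6; no alternative beats it.
Others bid (6, 6, 20): truth gives -6; no alternative beats it.
(Checking all 64 profiles: 1 has a profitable deviation, 63 do not.)

1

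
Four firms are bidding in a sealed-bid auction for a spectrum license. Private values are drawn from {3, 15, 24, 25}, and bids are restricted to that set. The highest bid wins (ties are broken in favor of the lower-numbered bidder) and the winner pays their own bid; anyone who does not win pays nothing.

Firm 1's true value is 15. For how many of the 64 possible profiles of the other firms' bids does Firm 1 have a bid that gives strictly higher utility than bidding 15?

Others bid (3, 3, 3): truth gives 0; bid 3 gives 12 > 0. Violating.
Others bid (3, 3, 15): truth gives 0; no alternative beats it.
Others bid (3, 3, 24): truth gives 0; no alternative beats it.
(Checking all 64 profiles: 1 has a profitable deviation, 63 do not.)

1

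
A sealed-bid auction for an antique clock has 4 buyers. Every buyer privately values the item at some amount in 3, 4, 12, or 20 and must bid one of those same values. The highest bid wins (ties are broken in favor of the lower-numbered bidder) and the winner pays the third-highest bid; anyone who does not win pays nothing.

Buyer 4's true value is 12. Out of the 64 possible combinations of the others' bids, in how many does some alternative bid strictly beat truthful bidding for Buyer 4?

Others bid (3, 3, 12): truth gives 0; bid 20 gives 9 > 0. Violating.
Others bid (3, 4, 12): truth gives 0; bid 20 gives 8 > 0. Violating.
Others bid (3, 12, 3): truth gives 0; bid 20 gives 9 > 0. Violating.
Others bid (3, 12, 4): truth gives 0; bid 20 gives 8 > 0. Violating.
Others bid (3, 3, 3): truth gives 9; no alternative beats it.
Others bid (3, 3, 4): truth gives 9; no alternative beats it.
(Checking all 64 profiles: 12 have a profitable deviation, 52 do not.)

12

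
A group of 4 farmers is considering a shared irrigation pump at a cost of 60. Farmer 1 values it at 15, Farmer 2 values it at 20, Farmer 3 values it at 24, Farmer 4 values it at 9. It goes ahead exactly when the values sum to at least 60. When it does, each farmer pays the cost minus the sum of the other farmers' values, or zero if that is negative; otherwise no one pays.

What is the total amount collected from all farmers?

36

Total value 68 ≥ cost 60, so it is built.
Farmer 1: others sum to 53; max(0, 60 - 53) = 7.
Farmer 2: others sum to 48; max(0, 60 - 48) = 12.
Farmer 3: others sum to 44; max(0, 60 - 44) = 16.
Farmer 4: others sum to 59; max(0, 60 - 59) = 1.
Total collected = 7 + 12 + 16 + 1 = 36.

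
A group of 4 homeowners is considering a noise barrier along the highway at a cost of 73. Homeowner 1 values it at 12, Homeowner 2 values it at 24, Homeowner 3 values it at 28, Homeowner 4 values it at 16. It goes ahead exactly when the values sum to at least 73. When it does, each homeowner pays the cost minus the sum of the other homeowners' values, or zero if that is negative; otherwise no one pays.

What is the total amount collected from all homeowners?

Total value 80 ≥ cost 73, so it is built.
Homeowner 1: others sum to 68; max(0, 73 - 68) = 5.
Homeowner 2: others sum to 56; max(0, 73 - 56) = 17.
Homeowner 3: others sum to 52; max(0, 73 - 52) = 21.
Homeowner 4: others sum to 64; max(0, 73 - 64) = 9.
Total collected = 5 + 17 + 21 + 9 = 52.

52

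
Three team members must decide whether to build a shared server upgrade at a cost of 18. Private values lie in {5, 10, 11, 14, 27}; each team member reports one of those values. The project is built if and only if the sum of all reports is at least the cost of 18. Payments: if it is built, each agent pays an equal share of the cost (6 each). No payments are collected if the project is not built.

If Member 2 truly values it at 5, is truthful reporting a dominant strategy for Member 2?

Check each profile of the others' reports and compare truth against every alternative report.
Others report (5, 5): truth gives 0, best alternative gives -1.
Others report (5, 10): truth gives -1, best alternative gives -1.
Others report (5, 11): truth gives -1, best alternative gives -1.
Others report (5, 14): truth gives -1, best alternative gives -1.
Others report (5, 27): truth gives -1, best alternative gives -1.
Others report (10, 5): truth gives -1, best alternative gives -1.
(Remaining 19 profiles checked similarly; truth is weakly best in each.)
In every case the truthful report is at least as good as any alternative, so it is a dominant strategy.

Yes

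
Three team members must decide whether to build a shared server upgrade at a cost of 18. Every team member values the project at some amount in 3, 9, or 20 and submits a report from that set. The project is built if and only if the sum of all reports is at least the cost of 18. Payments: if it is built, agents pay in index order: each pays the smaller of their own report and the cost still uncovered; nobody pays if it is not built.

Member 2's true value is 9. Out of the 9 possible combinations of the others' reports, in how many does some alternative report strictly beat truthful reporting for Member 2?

3

Others report (3, 20): truth gives 0; report 3 gives 6 > 0. Violating.
Others report (9, 9): truth gives 0; report 3 gives 6 > 0. Violating.
Others report (9, 20): truth gives 0; report 3 gives 6 > 0. Violating.
Others report (3, 3): truth gives 0; no alternative beats it.
Others report (3, 9): truth gives 0; no alternative beats it.
(Checking all 9 profiles: 3 have a profitable deviation, 6 do not.)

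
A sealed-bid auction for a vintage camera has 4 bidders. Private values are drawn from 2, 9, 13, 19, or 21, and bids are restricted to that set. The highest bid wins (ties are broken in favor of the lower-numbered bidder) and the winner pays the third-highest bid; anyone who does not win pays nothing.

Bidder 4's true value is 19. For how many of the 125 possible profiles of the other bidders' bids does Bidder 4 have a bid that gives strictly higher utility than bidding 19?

27

Others bid (2, 2, 19): truth gives 0; bid 21 gives 17 > 0. Violating.
Others bid (2, 9, 19): truth gives 0; bid 21 gives 10 > 0. Violating.
Others bid (2, 13, 19): truth gives 0; bid 21 gives 6 > 0. Violating.
Others bid (2, 19, 2): truth gives 0; bid 21 gives 17 > 0. Violating.
Others bid (2, 2, 2): truth gives 17; no alternative beats it.
Others bid (2, 2, 9): truth gives 17; no alternative beats it.
(Checking all 125 profiles: 27 have a profitable deviation, 98 do not.)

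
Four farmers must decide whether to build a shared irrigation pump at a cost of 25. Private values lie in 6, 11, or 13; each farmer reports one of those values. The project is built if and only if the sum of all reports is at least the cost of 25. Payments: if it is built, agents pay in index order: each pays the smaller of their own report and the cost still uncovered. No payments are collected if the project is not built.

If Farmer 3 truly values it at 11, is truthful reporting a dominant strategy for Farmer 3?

Consider the case where Farmer 1 reports 6, Farmer 2 reports 6 and Farmer 4 reports 11.
Truthful report 11: project built, pays 11, utility 11 - 11 = 0.
Report 6 instead: project built, pays 6, utility 11 - 6 = 5.
Since 5 > 0, reporting 6 is strictly better here, so truthful reporting is not dominant.

No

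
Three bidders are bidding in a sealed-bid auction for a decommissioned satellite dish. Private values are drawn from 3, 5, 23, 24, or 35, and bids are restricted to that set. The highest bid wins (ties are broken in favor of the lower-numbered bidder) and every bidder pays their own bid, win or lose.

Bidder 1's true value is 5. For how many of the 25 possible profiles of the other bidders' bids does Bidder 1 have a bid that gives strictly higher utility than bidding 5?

Others bid (3, 3): truth gives 0; bid 3 gives 2 > 0. Violating.
Others bid (3, 23): truth gives -5; bid 3 gives -3 > -5. Violating.
Others bid (3, 24): truth gives -5; bid 3 gives -3 > -5. Violating.
Others bid (3, 35): truth gives -5; bid 3 gives -3 > -5. Violating.
Others bid (3, 5): truth gives 0; no alternative beats it.
Others bid (5, 3): truth gives 0; no alternative beats it.
(Checking all 25 profiles: 22 have a profitable deviation, 3 do not.)

22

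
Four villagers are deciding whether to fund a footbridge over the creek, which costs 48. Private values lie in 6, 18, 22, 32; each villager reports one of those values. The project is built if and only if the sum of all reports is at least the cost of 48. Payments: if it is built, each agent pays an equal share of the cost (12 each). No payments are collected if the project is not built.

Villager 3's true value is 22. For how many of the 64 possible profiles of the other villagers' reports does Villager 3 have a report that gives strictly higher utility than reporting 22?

Others report (6, 6, 6): truth gives 0; report 32 gives 10 > 0. Violating.
Others report (6, 6, 18): truth gives 10; no alternative beats it.
Others report (6, 6, 22): truth gives 10; no alternative beats it.
(Checking all 64 profiles: 1 has a profitable deviation, 63 do not.)

1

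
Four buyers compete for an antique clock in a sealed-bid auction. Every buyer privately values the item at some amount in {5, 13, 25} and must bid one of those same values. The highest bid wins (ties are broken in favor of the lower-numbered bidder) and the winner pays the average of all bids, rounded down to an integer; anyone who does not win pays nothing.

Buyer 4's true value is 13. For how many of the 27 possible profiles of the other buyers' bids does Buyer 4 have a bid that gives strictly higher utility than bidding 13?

3

Others bid (5, 5, 13): truth gives 0; bid 25 gives 1 > 0. Violating.
Others bid (5, 13, 5): truth gives 0; bid 25 gives 1 > 0. Violating.
Others bid (13, 5, 5): truth gives 0; bid 25 gives 1 > 0. Violating.
Others bid (5, 5, 5): truth gives 6; no alternative beats it.
Others bid (5, 5, 25): truth gives 0; no alternative beats it.
(Checking all 27 profiles: 3 have a profitable deviation, 24 do not.)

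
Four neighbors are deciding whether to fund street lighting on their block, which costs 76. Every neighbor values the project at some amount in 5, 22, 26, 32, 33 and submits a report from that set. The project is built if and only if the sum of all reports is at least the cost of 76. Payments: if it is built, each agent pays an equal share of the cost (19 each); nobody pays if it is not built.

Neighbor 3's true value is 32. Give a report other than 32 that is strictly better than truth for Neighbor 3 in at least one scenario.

Suppose Neighbor 1 reports 5, Neighbor 2 reports 5 and Neighbor 4 reports 33.
Report 32: project not built, utility 0.
Report 33: project built, pays 19, utility 32 - 19 = 13.
So reporting 33 beats truth here (13 > 0).

33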